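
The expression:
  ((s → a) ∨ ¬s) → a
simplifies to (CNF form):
a ∨ s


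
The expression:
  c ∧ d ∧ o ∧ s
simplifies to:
c ∧ d ∧ o ∧ s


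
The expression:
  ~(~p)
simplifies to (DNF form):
p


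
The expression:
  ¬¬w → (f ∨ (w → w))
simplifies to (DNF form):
True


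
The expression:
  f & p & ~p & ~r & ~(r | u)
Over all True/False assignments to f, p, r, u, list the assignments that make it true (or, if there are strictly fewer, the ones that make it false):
is never true.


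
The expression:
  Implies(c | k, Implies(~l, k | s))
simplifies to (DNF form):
k | l | s | ~c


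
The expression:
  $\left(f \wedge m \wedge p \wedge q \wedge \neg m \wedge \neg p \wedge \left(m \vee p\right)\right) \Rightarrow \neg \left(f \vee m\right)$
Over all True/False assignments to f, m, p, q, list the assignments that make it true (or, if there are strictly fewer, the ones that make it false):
is always true.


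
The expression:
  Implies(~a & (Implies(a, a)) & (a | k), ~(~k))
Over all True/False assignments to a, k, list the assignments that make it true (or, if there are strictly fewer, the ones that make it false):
is always true.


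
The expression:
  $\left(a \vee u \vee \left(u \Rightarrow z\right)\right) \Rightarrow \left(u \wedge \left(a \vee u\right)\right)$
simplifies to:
$u$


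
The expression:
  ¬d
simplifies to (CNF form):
¬d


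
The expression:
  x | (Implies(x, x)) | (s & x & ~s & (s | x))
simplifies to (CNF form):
True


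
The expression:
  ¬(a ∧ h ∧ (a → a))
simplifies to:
¬a ∨ ¬h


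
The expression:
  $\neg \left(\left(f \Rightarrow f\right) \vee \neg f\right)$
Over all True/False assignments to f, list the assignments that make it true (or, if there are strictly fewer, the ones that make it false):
is never true.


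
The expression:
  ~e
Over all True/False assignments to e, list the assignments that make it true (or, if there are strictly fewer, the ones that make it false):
is true only for:
  e=False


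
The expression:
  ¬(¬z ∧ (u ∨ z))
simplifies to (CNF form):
z ∨ ¬u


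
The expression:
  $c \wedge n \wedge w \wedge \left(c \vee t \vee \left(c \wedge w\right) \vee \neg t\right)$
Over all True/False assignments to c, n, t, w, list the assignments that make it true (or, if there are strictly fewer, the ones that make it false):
is true only for:
  c=True, n=True, t=False, w=True;
  c=True, n=True, t=True, w=True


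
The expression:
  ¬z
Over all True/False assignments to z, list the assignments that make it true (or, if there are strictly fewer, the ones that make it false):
is true only for:
  z=False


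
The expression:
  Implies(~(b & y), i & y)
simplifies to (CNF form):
y & (b | i)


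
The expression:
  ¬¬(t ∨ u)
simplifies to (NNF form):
t ∨ u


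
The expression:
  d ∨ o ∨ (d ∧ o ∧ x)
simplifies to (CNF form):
d ∨ o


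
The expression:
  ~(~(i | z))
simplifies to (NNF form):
i | z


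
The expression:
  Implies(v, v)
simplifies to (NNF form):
True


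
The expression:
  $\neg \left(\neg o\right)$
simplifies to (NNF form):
$o$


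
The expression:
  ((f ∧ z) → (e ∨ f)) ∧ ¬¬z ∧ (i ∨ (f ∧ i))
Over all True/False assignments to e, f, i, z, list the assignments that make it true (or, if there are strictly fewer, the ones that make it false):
is true only for:
  e=False, f=False, i=True, z=True;
  e=False, f=True, i=True, z=True;
  e=True, f=False, i=True, z=True;
  e=True, f=True, i=True, z=True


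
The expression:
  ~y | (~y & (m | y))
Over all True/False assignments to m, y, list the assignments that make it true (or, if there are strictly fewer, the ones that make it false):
is true only for:
  m=False, y=False;
  m=True, y=False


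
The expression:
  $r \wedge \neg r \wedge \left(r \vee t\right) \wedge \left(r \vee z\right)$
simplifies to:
$\text{False}$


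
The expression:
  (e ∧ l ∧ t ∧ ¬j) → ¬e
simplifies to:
j ∨ ¬e ∨ ¬l ∨ ¬t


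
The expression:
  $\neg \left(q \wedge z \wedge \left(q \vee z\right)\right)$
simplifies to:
$\neg q \vee \neg z$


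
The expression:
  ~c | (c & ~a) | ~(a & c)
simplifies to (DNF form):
~a | ~c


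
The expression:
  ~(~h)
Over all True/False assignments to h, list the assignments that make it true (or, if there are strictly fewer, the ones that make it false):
is true only for:
  h=True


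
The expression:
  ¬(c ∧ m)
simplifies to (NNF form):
¬c ∨ ¬m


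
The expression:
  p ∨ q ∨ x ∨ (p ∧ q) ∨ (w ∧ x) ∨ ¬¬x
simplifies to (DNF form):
p ∨ q ∨ x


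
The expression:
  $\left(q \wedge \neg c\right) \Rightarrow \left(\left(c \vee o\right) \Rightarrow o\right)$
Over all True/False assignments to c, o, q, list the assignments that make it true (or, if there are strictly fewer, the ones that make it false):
is always true.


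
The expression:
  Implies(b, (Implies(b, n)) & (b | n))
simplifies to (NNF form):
n | ~b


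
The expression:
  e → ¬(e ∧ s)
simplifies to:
¬e ∨ ¬s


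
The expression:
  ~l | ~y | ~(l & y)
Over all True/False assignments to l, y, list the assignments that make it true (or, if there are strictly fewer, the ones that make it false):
is false only for:
  l=True, y=True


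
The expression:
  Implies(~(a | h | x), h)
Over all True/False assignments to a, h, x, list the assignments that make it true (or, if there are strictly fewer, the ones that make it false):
is false only for:
  a=False, h=False, x=False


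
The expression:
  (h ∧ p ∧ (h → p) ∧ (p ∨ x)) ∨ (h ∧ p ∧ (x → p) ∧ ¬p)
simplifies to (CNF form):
h ∧ p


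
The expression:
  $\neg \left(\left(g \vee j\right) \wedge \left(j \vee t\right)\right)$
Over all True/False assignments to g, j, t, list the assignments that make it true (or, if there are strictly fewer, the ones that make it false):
is true only for:
  g=False, j=False, t=False;
  g=False, j=False, t=True;
  g=True, j=False, t=False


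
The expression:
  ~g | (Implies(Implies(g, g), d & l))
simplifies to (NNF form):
~g | (d & l)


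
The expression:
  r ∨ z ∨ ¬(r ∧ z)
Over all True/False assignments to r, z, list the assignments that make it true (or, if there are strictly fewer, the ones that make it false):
is always true.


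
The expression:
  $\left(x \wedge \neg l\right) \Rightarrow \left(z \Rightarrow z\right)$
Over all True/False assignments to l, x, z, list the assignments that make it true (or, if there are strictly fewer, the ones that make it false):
is always true.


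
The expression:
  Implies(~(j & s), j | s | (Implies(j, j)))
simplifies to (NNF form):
True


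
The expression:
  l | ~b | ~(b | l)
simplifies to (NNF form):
l | ~b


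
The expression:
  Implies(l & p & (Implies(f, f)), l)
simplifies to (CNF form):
True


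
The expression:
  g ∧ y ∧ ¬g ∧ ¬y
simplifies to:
False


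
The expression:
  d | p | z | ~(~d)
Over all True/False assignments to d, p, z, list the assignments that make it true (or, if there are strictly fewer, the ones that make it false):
is false only for:
  d=False, p=False, z=False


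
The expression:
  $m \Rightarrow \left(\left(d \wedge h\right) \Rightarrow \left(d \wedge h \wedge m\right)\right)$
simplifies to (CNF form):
$\text{True}$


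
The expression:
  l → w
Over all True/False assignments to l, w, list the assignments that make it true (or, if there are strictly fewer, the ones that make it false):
is false only for:
  l=True, w=False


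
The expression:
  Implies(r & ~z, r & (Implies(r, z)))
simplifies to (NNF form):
z | ~r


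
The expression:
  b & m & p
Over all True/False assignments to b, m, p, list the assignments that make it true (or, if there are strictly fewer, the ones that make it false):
is true only for:
  b=True, m=True, p=True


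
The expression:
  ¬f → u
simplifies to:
f ∨ u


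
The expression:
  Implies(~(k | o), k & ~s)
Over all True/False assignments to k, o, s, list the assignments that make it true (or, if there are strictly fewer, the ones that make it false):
is false only for:
  k=False, o=False, s=False;
  k=False, o=False, s=True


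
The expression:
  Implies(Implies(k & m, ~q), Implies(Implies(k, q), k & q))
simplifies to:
k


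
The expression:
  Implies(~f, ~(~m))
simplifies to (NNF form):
f | m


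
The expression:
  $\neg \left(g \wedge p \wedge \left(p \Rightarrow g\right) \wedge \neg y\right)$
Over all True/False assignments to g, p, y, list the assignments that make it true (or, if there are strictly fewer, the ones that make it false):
is false only for:
  g=True, p=True, y=False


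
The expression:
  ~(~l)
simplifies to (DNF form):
l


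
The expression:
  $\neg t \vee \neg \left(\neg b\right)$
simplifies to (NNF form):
$b \vee \neg t$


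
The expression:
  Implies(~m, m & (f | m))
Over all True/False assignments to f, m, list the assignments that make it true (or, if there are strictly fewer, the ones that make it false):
is true only for:
  f=False, m=True;
  f=True, m=True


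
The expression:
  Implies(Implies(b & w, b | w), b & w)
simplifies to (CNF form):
b & w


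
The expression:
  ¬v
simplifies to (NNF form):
¬v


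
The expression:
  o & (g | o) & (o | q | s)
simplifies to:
o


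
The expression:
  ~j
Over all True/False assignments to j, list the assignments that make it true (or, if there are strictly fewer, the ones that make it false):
is true only for:
  j=False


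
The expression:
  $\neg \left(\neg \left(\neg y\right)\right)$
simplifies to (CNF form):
$\neg y$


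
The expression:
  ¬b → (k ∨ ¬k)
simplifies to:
True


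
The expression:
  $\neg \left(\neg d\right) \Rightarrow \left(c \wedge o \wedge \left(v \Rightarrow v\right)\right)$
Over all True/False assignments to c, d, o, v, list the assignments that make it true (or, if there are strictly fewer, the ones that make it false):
is false only for:
  c=False, d=True, o=False, v=False;
  c=False, d=True, o=False, v=True;
  c=False, d=True, o=True, v=False;
  c=False, d=True, o=True, v=True;
  c=True, d=True, o=False, v=False;
  c=True, d=True, o=False, v=True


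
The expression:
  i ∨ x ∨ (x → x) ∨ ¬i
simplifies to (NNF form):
True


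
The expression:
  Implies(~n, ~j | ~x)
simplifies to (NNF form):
n | ~j | ~x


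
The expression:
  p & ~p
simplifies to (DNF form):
False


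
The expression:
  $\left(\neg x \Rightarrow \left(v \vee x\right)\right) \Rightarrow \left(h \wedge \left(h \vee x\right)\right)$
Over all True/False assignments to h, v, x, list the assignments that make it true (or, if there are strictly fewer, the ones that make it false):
is false only for:
  h=False, v=False, x=True;
  h=False, v=True, x=False;
  h=False, v=True, x=True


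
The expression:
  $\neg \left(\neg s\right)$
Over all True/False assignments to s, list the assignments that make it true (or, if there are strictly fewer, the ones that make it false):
is true only for:
  s=True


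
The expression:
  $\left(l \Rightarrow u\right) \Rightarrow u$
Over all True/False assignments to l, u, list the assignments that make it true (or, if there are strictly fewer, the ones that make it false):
is false only for:
  l=False, u=False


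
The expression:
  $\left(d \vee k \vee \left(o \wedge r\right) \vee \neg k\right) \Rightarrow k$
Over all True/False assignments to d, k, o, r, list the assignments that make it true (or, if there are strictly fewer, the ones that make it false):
is true only for:
  d=False, k=True, o=False, r=False;
  d=False, k=True, o=False, r=True;
  d=False, k=True, o=True, r=False;
  d=False, k=True, o=True, r=True;
  d=True, k=True, o=False, r=False;
  d=True, k=True, o=False, r=True;
  d=True, k=True, o=True, r=False;
  d=True, k=True, o=True, r=True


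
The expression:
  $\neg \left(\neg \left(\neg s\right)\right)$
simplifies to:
$\neg s$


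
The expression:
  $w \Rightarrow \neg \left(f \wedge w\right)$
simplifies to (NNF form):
$\neg f \vee \neg w$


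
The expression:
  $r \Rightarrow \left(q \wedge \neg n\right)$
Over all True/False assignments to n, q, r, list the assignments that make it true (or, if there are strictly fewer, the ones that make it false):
is false only for:
  n=False, q=False, r=True;
  n=True, q=False, r=True;
  n=True, q=True, r=True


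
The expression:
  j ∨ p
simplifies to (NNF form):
j ∨ p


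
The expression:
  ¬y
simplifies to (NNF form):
¬y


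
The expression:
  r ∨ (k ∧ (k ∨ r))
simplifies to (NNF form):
k ∨ r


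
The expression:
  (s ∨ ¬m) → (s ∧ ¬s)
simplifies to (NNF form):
m ∧ ¬s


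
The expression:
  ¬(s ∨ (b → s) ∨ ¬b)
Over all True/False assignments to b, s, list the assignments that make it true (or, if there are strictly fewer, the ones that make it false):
is true only for:
  b=True, s=False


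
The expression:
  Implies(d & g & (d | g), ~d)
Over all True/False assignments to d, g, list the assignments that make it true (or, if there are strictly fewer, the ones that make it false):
is false only for:
  d=True, g=True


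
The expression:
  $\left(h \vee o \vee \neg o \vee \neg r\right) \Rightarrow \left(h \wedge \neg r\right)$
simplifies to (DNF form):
$h \wedge \neg r$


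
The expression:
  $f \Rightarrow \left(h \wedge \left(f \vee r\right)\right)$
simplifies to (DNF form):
$h \vee \neg f$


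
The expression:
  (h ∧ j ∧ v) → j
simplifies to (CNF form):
True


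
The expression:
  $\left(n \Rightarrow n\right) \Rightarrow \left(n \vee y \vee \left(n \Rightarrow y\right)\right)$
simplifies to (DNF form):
$\text{True}$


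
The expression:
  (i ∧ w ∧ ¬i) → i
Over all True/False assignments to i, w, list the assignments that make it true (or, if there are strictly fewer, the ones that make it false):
is always true.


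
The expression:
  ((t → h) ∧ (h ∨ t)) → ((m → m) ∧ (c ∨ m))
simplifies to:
c ∨ m ∨ ¬h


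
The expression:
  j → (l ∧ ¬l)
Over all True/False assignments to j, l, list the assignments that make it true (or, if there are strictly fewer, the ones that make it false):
is true only for:
  j=False, l=False;
  j=False, l=True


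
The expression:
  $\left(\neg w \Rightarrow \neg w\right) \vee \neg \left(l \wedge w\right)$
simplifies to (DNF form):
$\text{True}$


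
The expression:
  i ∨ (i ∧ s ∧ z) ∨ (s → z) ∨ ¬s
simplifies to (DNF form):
i ∨ z ∨ ¬s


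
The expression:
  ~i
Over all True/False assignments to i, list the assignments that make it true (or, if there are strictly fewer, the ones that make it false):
is true only for:
  i=False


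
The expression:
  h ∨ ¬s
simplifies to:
h ∨ ¬s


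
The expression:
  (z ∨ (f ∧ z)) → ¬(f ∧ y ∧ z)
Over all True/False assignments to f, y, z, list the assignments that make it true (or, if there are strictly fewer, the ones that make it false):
is false only for:
  f=True, y=True, z=True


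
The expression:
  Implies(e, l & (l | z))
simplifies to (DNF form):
l | ~e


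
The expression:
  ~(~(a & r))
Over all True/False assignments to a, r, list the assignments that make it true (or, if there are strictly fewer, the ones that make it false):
is true only for:
  a=True, r=True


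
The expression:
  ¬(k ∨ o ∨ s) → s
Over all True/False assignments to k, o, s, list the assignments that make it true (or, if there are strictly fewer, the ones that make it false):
is false only for:
  k=False, o=False, s=False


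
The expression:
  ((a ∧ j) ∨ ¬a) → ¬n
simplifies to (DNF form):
(a ∧ ¬j) ∨ ¬n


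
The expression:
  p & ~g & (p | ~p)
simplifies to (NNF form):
p & ~g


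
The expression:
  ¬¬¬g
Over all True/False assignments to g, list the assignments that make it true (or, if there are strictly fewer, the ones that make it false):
is true only for:
  g=False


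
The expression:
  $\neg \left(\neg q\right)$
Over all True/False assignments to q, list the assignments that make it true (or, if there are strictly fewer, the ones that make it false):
is true only for:
  q=True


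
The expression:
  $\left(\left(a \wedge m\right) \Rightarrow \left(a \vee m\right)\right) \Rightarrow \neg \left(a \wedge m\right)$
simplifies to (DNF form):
$\neg a \vee \neg m$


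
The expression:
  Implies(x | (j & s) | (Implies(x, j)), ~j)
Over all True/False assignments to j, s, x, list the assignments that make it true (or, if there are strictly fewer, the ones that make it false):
is true only for:
  j=False, s=False, x=False;
  j=False, s=False, x=True;
  j=False, s=True, x=False;
  j=False, s=True, x=True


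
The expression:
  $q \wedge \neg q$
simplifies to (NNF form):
$\text{False}$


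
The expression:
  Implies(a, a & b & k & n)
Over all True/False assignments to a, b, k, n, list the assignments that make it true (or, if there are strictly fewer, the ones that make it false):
is false only for:
  a=True, b=False, k=False, n=False;
  a=True, b=False, k=False, n=True;
  a=True, b=False, k=True, n=False;
  a=True, b=False, k=True, n=True;
  a=True, b=True, k=False, n=False;
  a=True, b=True, k=False, n=True;
  a=True, b=True, k=True, n=False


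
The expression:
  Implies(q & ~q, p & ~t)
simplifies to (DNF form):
True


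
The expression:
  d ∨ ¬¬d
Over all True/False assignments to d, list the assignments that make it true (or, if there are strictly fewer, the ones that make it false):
is true only for:
  d=True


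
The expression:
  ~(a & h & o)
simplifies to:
~a | ~h | ~o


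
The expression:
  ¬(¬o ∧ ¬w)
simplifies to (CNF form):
o ∨ w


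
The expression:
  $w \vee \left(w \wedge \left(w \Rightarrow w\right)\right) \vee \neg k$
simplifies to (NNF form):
$w \vee \neg k$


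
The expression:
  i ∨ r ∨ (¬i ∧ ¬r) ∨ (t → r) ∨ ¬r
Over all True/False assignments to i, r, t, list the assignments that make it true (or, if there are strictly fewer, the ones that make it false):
is always true.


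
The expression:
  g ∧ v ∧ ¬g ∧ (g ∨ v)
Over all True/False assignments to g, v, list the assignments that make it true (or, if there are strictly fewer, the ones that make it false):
is never true.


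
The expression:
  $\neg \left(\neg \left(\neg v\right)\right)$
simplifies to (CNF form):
$\neg v$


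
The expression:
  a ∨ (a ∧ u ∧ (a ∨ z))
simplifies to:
a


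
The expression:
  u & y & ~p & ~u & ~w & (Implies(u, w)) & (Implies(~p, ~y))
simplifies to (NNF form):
False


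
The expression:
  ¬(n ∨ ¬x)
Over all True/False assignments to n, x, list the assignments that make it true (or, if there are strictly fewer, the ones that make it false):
is true only for:
  n=False, x=True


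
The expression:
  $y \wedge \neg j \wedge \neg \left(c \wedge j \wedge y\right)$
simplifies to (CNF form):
$y \wedge \neg j$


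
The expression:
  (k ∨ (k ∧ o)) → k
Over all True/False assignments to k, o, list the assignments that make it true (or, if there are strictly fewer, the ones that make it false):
is always true.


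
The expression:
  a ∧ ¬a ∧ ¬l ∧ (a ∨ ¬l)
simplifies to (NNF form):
False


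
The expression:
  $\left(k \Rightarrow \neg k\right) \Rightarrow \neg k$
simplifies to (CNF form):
$\text{True}$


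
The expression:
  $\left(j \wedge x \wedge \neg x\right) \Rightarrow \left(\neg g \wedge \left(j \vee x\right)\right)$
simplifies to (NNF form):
$\text{True}$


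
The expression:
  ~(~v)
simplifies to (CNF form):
v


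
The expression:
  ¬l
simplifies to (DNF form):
¬l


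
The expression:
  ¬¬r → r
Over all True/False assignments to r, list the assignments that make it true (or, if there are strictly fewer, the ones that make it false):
is always true.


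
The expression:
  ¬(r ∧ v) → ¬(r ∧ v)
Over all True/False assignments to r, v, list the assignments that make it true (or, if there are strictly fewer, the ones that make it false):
is always true.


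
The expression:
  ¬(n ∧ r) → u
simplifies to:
u ∨ (n ∧ r)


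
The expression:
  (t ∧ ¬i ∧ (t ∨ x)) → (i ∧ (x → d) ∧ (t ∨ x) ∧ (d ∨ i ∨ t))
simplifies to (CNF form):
i ∨ ¬t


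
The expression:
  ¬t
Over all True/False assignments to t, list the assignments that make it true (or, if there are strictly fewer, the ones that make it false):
is true only for:
  t=False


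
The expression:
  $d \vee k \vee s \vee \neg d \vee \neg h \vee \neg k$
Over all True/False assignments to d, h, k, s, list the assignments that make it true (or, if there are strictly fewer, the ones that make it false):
is always true.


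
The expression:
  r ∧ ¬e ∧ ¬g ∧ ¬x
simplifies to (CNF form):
r ∧ ¬e ∧ ¬g ∧ ¬x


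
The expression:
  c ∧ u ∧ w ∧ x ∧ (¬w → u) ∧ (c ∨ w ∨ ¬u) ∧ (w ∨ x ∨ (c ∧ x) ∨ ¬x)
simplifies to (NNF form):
c ∧ u ∧ w ∧ x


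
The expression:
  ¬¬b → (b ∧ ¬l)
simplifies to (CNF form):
¬b ∨ ¬l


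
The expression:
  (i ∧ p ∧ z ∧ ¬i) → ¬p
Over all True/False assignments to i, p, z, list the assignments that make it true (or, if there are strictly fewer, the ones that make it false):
is always true.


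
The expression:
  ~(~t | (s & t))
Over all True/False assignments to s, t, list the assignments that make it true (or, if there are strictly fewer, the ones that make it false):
is true only for:
  s=False, t=True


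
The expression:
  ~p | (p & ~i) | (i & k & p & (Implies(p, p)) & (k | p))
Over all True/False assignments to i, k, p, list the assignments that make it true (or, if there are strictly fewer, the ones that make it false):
is false only for:
  i=True, k=False, p=True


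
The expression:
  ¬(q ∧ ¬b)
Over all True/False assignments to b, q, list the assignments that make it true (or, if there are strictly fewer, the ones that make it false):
is false only for:
  b=False, q=True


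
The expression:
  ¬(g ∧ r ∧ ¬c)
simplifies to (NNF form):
c ∨ ¬g ∨ ¬r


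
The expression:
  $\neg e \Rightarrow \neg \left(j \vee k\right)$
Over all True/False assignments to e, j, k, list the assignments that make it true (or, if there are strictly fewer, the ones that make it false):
is false only for:
  e=False, j=False, k=True;
  e=False, j=True, k=False;
  e=False, j=True, k=True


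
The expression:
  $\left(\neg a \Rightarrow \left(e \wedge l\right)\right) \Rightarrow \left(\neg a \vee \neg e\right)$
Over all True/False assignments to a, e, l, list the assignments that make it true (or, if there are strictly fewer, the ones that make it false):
is false only for:
  a=True, e=True, l=False;
  a=True, e=True, l=True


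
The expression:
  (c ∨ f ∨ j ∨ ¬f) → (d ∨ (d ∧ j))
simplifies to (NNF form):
d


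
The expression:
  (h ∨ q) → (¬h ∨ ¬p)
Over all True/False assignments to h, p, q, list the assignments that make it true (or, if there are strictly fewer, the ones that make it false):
is false only for:
  h=True, p=True, q=False;
  h=True, p=True, q=True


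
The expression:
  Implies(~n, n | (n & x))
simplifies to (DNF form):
n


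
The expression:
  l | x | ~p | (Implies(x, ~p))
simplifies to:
True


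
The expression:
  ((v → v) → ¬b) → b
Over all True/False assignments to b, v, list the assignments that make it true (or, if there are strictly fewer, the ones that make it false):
is true only for:
  b=True, v=False;
  b=True, v=True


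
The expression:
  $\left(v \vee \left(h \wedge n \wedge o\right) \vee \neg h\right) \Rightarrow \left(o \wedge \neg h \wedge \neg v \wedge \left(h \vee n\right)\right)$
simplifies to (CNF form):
$\neg v \wedge \left(h \vee n\right) \wedge \left(h \vee o\right) \wedge \left(\neg h \vee \neg n \vee \neg o\right)$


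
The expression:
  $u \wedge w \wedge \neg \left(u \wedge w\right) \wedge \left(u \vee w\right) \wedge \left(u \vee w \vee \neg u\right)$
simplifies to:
$\text{False}$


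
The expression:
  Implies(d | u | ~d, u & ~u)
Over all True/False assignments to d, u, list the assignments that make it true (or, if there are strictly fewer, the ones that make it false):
is never true.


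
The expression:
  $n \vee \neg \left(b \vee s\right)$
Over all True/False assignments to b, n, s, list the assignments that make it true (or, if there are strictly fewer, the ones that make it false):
is false only for:
  b=False, n=False, s=True;
  b=True, n=False, s=False;
  b=True, n=False, s=True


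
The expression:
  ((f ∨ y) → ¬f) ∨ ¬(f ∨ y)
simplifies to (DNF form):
¬f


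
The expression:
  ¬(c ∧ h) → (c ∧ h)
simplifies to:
c ∧ h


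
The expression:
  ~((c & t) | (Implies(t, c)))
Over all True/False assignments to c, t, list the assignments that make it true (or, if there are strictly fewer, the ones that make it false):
is true only for:
  c=False, t=True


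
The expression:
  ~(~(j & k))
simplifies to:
j & k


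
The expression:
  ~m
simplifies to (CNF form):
~m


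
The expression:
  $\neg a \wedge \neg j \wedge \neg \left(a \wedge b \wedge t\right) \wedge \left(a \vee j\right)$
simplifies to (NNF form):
$\text{False}$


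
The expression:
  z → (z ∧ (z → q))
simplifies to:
q ∨ ¬z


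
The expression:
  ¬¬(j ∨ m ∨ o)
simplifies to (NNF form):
j ∨ m ∨ o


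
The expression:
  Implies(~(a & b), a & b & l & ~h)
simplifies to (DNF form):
a & b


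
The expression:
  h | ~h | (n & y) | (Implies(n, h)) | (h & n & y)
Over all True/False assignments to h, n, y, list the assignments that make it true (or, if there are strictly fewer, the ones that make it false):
is always true.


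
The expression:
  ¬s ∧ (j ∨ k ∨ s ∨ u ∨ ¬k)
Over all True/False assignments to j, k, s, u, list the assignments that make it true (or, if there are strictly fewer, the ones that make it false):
is true only for:
  j=False, k=False, s=False, u=False;
  j=False, k=False, s=False, u=True;
  j=False, k=True, s=False, u=False;
  j=False, k=True, s=False, u=True;
  j=True, k=False, s=False, u=False;
  j=True, k=False, s=False, u=True;
  j=True, k=True, s=False, u=False;
  j=True, k=True, s=False, u=True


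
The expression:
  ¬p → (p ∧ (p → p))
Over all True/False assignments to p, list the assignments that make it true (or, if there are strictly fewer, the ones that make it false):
is true only for:
  p=True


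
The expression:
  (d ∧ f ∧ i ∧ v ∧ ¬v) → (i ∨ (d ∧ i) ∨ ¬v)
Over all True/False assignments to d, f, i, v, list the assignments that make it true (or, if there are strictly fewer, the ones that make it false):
is always true.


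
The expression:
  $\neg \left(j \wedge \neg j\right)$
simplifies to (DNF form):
$\text{True}$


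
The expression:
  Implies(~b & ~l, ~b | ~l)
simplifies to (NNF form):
True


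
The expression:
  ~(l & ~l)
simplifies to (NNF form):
True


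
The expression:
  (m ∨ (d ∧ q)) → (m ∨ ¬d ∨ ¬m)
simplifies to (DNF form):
True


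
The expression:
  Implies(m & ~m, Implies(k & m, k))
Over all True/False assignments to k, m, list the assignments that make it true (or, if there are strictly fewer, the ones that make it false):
is always true.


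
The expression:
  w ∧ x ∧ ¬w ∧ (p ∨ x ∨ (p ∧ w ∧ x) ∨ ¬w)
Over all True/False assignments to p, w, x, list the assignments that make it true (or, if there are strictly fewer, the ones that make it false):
is never true.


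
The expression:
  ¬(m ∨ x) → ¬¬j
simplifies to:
j ∨ m ∨ x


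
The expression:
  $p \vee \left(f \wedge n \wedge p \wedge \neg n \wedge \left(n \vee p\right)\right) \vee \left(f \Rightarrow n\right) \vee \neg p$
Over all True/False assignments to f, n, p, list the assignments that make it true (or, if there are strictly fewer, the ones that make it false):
is always true.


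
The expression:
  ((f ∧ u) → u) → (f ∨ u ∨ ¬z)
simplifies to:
f ∨ u ∨ ¬z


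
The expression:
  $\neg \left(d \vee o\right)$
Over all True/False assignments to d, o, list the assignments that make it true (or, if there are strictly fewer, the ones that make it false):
is true only for:
  d=False, o=False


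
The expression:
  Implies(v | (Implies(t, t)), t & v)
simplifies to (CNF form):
t & v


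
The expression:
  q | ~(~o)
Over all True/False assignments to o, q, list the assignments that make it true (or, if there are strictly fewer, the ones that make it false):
is false only for:
  o=False, q=False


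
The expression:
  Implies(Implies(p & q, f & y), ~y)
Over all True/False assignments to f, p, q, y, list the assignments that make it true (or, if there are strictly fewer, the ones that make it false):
is false only for:
  f=False, p=False, q=False, y=True;
  f=False, p=False, q=True, y=True;
  f=False, p=True, q=False, y=True;
  f=True, p=False, q=False, y=True;
  f=True, p=False, q=True, y=True;
  f=True, p=True, q=False, y=True;
  f=True, p=True, q=True, y=True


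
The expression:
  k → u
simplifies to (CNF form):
u ∨ ¬k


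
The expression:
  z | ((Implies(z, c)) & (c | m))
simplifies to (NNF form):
c | m | z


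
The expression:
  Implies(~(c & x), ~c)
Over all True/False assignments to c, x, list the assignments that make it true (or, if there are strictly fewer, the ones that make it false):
is false only for:
  c=True, x=False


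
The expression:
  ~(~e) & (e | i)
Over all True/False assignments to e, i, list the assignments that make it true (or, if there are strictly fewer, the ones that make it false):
is true only for:
  e=True, i=False;
  e=True, i=True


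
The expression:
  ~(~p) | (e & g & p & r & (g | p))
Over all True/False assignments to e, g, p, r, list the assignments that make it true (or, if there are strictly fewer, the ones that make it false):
is true only for:
  e=False, g=False, p=True, r=False;
  e=False, g=False, p=True, r=True;
  e=False, g=True, p=True, r=False;
  e=False, g=True, p=True, r=True;
  e=True, g=False, p=True, r=False;
  e=True, g=False, p=True, r=True;
  e=True, g=True, p=True, r=False;
  e=True, g=True, p=True, r=True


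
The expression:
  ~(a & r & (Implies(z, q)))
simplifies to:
~a | ~r | (z & ~q)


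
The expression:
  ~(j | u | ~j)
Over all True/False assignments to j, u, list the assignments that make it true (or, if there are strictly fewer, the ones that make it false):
is never true.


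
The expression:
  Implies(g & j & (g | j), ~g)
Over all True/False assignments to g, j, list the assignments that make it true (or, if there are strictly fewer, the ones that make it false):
is false only for:
  g=True, j=True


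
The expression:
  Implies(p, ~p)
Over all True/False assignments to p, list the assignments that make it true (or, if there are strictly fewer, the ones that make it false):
is true only for:
  p=False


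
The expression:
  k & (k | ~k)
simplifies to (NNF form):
k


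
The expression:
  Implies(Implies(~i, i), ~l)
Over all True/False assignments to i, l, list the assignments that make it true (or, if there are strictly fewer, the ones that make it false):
is false only for:
  i=True, l=True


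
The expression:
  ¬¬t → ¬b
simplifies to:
¬b ∨ ¬t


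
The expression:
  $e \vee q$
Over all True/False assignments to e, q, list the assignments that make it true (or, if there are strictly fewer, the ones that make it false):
is false only for:
  e=False, q=False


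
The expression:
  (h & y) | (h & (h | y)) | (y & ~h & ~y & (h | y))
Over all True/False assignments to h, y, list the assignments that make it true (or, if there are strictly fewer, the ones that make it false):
is true only for:
  h=True, y=False;
  h=True, y=True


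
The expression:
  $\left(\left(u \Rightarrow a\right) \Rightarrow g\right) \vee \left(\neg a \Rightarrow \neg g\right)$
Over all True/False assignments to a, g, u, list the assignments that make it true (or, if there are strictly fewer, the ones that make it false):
is always true.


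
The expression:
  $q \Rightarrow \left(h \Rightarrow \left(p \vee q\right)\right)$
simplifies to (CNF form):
$\text{True}$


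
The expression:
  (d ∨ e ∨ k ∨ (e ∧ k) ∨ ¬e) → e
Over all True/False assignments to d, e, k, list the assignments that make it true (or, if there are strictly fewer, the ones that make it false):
is true only for:
  d=False, e=True, k=False;
  d=False, e=True, k=True;
  d=True, e=True, k=False;
  d=True, e=True, k=True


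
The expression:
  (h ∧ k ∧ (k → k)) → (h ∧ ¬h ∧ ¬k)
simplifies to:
¬h ∨ ¬k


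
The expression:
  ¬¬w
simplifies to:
w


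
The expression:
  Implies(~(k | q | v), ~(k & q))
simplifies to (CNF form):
True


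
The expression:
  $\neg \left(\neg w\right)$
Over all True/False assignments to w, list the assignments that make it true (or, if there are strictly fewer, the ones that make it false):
is true only for:
  w=True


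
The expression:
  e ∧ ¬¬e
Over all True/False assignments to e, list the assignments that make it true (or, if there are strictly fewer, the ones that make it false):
is true only for:
  e=True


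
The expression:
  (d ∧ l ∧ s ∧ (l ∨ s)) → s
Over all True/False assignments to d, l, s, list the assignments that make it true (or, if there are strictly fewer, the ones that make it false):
is always true.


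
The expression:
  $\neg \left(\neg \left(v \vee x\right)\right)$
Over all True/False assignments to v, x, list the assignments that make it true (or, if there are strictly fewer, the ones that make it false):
is false only for:
  v=False, x=False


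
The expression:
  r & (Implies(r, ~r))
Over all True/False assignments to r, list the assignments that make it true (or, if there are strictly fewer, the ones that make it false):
is never true.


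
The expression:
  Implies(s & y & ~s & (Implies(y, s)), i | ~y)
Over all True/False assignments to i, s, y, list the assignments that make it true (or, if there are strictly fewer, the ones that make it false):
is always true.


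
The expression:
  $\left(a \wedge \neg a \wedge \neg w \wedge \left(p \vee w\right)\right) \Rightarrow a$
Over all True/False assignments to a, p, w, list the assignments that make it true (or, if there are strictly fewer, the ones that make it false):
is always true.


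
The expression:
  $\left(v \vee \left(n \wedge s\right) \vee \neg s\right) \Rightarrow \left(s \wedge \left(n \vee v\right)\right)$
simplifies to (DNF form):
$s$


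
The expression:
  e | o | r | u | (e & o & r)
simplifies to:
e | o | r | u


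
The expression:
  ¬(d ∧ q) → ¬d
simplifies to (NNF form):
q ∨ ¬d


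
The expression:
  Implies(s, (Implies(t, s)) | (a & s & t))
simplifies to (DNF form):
True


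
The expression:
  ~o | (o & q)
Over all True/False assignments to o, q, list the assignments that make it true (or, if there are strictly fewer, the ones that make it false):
is false only for:
  o=True, q=False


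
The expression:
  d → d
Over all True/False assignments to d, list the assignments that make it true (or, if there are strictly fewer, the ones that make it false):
is always true.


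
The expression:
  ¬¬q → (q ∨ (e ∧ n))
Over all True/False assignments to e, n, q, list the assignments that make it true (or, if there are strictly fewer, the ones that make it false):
is always true.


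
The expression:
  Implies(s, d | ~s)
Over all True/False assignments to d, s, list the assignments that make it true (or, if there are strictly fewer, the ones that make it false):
is false only for:
  d=False, s=True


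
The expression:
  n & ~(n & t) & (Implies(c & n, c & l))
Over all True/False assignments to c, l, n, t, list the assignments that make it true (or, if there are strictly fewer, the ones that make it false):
is true only for:
  c=False, l=False, n=True, t=False;
  c=False, l=True, n=True, t=False;
  c=True, l=True, n=True, t=False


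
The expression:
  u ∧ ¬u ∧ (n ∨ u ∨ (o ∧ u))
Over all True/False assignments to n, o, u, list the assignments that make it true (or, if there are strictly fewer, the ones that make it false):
is never true.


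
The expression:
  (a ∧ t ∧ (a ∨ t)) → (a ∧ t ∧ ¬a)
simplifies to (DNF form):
¬a ∨ ¬t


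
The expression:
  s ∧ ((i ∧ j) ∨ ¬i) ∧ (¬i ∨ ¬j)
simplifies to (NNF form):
s ∧ ¬i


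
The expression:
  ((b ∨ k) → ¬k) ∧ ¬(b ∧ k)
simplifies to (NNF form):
¬k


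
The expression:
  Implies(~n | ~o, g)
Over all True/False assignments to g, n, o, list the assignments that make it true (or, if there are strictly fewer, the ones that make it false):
is false only for:
  g=False, n=False, o=False;
  g=False, n=False, o=True;
  g=False, n=True, o=False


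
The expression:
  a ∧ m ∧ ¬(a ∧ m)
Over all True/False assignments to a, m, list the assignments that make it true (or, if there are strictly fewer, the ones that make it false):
is never true.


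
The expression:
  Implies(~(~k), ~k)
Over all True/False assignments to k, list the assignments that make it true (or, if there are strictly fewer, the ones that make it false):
is true only for:
  k=False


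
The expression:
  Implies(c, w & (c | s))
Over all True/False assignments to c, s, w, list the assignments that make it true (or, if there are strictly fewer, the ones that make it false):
is false only for:
  c=True, s=False, w=False;
  c=True, s=True, w=False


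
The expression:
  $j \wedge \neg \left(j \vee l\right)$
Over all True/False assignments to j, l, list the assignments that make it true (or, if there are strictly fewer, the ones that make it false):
is never true.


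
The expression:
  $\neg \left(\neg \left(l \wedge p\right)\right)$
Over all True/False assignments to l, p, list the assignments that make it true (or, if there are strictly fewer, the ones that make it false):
is true only for:
  l=True, p=True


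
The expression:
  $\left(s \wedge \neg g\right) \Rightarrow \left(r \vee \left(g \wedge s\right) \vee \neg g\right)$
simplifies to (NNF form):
$\text{True}$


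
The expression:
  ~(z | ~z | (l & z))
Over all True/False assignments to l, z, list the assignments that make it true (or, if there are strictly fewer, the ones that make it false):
is never true.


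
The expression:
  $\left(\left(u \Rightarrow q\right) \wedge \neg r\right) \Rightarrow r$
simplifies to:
$r \vee \left(u \wedge \neg q\right)$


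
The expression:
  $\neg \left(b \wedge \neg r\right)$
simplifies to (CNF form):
$r \vee \neg b$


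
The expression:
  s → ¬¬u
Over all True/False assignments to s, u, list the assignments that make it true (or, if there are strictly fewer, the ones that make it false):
is false only for:
  s=True, u=False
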